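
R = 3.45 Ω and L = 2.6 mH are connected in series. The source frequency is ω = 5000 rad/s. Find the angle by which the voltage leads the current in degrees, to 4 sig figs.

75.14°

X_L = ωL = 13.00 Ω
Z = 3.450 + j13.00 Ω
|Z| = √(3.450² + 13.00²) = 13.45 Ω
∠Z = arctan(13.00/3.450) = 75.14°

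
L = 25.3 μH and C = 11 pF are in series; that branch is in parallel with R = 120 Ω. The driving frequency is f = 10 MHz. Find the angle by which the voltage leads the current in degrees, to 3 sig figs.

ω = 2πf = 6.283e+07 rad/s
X_L = ωL = 1590 Ω
X_C = 1/(ωC) = 1450 Ω
Branch 1: Z₁ = R = 120 Ω
Branch 2 (series LC): Z₂ = j(X_L − X_C) = j143 Ω
Parallel: Z = Z₁Z₂/(Z₁+Z₂), |Z| = 91.9 Ω, ∠Z = 40.0°

40.0°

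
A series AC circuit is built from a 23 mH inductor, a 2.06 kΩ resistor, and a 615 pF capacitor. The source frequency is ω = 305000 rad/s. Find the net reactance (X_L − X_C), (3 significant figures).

1680 Ω

X_L = ωL = 7020 Ω
X_C = 1/(ωC) = 5330 Ω
X = 7020 − 5330 = 1680 Ω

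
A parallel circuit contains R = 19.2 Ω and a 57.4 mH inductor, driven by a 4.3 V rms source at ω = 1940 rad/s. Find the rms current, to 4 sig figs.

X_L = ωL = 111.4 Ω
Parallel: admittances add. Y = 1/R + 1/(jωL)
Y = (0.05208 − j0.008980) S
|Y| = 0.05285 S → |Z| = 1/|Y| = 18.92 Ω, ∠Z = −∠Y = 9.783°
I = V/|Z| = 4.3/18.92 = 227.3 mA

227.3 mA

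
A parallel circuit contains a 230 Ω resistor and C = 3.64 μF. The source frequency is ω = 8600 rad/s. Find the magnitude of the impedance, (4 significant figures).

31.64 Ω

X_C = 1/(ωC) = 31.94 Ω
Parallel: admittances add. Y = 1/R + jωC
Y = (0.004348 + j0.03130) S
|Y| = 0.03160 S → |Z| = 1/|Y| = 31.64 Ω, ∠Z = −∠Y = -82.09°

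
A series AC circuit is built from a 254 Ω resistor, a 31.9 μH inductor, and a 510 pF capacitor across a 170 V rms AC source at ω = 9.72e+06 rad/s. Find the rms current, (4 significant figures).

X_L = ωL = 310.1 Ω
X_C = 1/(ωC) = 201.7 Ω
Net reactance X = X_L − X_C = 108.3 Ω
Z = 254.0 + j108.3 Ω
|Z| = √(254.0² + 108.3²) = 276.1 Ω
I = V/|Z| = 170/276.1 = 615.6 mA

615.6 mA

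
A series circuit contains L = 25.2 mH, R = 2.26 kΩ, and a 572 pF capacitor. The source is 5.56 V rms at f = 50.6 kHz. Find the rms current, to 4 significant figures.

ω = 2πf = 317900 rad/s
X_L = ωL = 8012 Ω
X_C = 1/(ωC) = 5499 Ω
Net reactance X = X_L − X_C = 2513 Ω
Z = 2260 + j2513 Ω
|Z| = √(2260² + 2513²) = 3380 Ω
I = V/|Z| = 5.56/3380 = 1.645 mA

1.645 mA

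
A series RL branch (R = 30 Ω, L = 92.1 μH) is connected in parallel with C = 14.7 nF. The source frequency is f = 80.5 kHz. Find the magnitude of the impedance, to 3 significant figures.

ω = 2πf = 505800 rad/s
X_L = ωL = 46.6 Ω
X_C = 1/(ωC) = 134 Ω
Branch 1 (R+jX_L): Z₁ = 30.0 + j46.6 Ω, |Z₁| = 55.4 Ω
Branch 2 (−jX_C): Z₂ = −j134 Ω
Parallel: Z = Z₁Z₂/(Z₁+Z₂), |Z| = 80.2 Ω, ∠Z = 38.4°

80.2 Ω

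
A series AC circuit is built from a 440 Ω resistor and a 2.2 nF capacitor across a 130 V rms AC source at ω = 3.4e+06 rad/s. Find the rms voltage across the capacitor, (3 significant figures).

X_C = 1/(ωC) = 134 Ω
Z = 440 − j134 Ω
|Z| = √(440² + 134²) = 460 Ω
I = V/|Z| = 283 mA
V_C = I·|Z_C| = 0.283 × 134 = 37.8 V

37.8 V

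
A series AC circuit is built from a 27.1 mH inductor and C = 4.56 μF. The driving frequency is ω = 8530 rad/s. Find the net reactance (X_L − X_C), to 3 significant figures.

X_L = ωL = 231 Ω
X_C = 1/(ωC) = 25.7 Ω
X = 231 − 25.7 = 205 Ω

205 Ω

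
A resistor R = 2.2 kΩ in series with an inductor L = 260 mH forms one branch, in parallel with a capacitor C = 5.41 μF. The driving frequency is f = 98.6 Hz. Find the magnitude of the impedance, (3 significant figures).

ω = 2πf = 619.5 rad/s
X_L = ωL = 161 Ω
X_C = 1/(ωC) = 298 Ω
Branch 1 (R+jX_L): Z₁ = 2200 + j161 Ω, |Z₁| = 2210 Ω
Branch 2 (−jX_C): Z₂ = −j298 Ω
Parallel: Z = Z₁Z₂/(Z₁+Z₂), |Z| = 299 Ω, ∠Z = -82.2°

299 Ω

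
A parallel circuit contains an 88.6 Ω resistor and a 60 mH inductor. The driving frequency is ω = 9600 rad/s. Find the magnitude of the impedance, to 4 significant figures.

87.57 Ω

X_L = ωL = 576.0 Ω
Parallel: admittances add. Y = 1/R + 1/(jωL)
Y = (0.01129 − j0.001736) S
|Y| = 0.01142 S → |Z| = 1/|Y| = 87.57 Ω, ∠Z = −∠Y = 8.745°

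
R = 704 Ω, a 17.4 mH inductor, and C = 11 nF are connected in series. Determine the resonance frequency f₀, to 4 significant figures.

11.50 kHz

ω₀ = 1/√(LC) = 1/√(0.0174 × 1.1e-08) = 72280 rad/s
f₀ = ω₀/(2π) = 11.50 kHz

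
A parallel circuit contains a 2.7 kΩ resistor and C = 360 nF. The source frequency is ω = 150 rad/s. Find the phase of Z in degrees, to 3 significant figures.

-8.30°

X_C = 1/(ωC) = 18500 Ω
Parallel: admittances add. Y = 1/R + jωC
Y = (0.000370 + j5.4e-05) S
|Y| = 0.000374 S → |Z| = 1/|Y| = 2670 Ω, ∠Z = −∠Y = -8.30°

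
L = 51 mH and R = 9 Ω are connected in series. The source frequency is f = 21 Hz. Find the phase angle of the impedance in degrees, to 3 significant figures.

ω = 2πf = 131.9 rad/s
X_L = ωL = 6.73 Ω
Z = 9.00 + j6.73 Ω
|Z| = √(9.00² + 6.73²) = 11.2 Ω
∠Z = arctan(6.73/9.00) = 36.8°

36.8°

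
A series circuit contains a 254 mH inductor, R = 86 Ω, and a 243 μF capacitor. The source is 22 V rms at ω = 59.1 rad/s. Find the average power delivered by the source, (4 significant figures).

X_L = ωL = 15.01 Ω
X_C = 1/(ωC) = 69.63 Ω
Net reactance X = X_L − X_C = -54.62 Ω
Z = 86.00 − j54.62 Ω
|Z| = √(86.00² + 54.62²) = 101.9 Ω
∠Z = arctan(-54.62/86.00) = -32.42°
I = V/|Z| = 215.9 mA
P = VI cos φ = 22 × 0.2159 × cos(-32.42°) = 4.010 W

4.010 W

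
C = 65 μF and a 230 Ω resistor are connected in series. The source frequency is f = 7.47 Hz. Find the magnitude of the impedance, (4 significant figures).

400.4 Ω

ω = 2πf = 46.94 rad/s
X_C = 1/(ωC) = 327.8 Ω
Z = 230.0 − j327.8 Ω
|Z| = √(230.0² + 327.8²) = 400.4 Ω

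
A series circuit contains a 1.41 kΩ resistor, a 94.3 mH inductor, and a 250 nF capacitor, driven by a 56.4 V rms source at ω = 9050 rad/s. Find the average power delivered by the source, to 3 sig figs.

X_L = ωL = 853 Ω
X_C = 1/(ωC) = 442 Ω
Net reactance X = X_L − X_C = 411 Ω
Z = 1410 + j411 Ω
|Z| = √(1410² + 411²) = 1470 Ω
∠Z = arctan(411/1410) = 16.3°
I = V/|Z| = 38.4 mA
P = VI cos φ = 56.4 × 0.0384 × cos(16.3°) = 2.08 W

2.08 W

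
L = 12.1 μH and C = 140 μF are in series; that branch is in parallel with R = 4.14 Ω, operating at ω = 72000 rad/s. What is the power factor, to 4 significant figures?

0.1833

X_L = ωL = 0.8712 Ω
X_C = 1/(ωC) = 0.09921 Ω
Branch 1: Z₁ = R = 4.140 Ω
Branch 2 (series LC): Z₂ = j(X_L − X_C) = j0.7720 Ω
Parallel: Z = Z₁Z₂/(Z₁+Z₂), |Z| = 0.7589 Ω, ∠Z = 79.44°
cos φ = cos(79.44°) = 0.1833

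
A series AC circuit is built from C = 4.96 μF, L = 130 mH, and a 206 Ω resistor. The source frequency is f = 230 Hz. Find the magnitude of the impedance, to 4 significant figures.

ω = 2πf = 1445 rad/s
X_L = ωL = 187.9 Ω
X_C = 1/(ωC) = 139.5 Ω
Net reactance X = X_L − X_C = 48.36 Ω
Z = 206.0 + j48.36 Ω
|Z| = √(206.0² + 48.36²) = 211.6 Ω

211.6 Ω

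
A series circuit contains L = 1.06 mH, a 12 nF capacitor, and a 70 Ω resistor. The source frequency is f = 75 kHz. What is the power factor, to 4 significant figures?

0.2120

ω = 2πf = 471200 rad/s
X_L = ωL = 499.5 Ω
X_C = 1/(ωC) = 176.8 Ω
Net reactance X = X_L − X_C = 322.7 Ω
Z = 70.00 + j322.7 Ω
|Z| = √(70.00² + 322.7²) = 330.2 Ω
∠Z = arctan(322.7/70.00) = 77.76°
cos φ = cos(77.76°) = 0.2120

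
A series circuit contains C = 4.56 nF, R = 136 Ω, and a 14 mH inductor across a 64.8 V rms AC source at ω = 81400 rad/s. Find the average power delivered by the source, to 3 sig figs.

X_L = ωL = 1140 Ω
X_C = 1/(ωC) = 2690 Ω
Net reactance X = X_L − X_C = -1550 Ω
Z = 136 − j1550 Ω
|Z| = √(136² + 1550²) = 1560 Ω
∠Z = arctan(-1550/136) = -85.0°
I = V/|Z| = 41.5 mA
P = VI cos φ = 64.8 × 0.0415 × cos(-85.0°) = 235 mW

235 mW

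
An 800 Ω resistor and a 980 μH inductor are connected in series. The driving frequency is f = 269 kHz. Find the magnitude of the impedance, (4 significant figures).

1839 Ω

ω = 2πf = 1.69e+06 rad/s
X_L = ωL = 1656 Ω
Z = 800.0 + j1656 Ω
|Z| = √(800.0² + 1656²) = 1839 Ω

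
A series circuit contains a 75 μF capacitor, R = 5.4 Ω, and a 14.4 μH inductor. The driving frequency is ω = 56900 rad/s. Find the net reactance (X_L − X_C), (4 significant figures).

X_L = ωL = 0.8194 Ω
X_C = 1/(ωC) = 0.2343 Ω
X = 0.8194 − 0.2343 = 0.5850 Ω

0.5850 Ω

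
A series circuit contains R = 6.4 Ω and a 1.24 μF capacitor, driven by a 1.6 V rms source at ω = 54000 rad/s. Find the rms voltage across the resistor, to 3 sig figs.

0.630 V

X_C = 1/(ωC) = 14.9 Ω
Z = 6.40 − j14.9 Ω
|Z| = √(6.40² + 14.9²) = 16.2 Ω
I = V/|Z| = 98.5 mA
V_R = I·|Z_R| = 0.0985 × 6.40 = 0.630 V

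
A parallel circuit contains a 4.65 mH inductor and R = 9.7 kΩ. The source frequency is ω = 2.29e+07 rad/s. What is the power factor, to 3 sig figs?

0.996

X_L = ωL = 106000 Ω
Parallel: admittances add. Y = 1/R + 1/(jωL)
Y = (0.000103 − j9.39e-06) S
|Y| = 0.000104 S → |Z| = 1/|Y| = 9660 Ω, ∠Z = −∠Y = 5.20°
cos φ = cos(5.20°) = 0.996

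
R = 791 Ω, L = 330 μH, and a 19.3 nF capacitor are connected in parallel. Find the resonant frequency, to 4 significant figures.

63.06 kHz

ω₀ = 1/√(LC) = 1/√(0.00033 × 1.93e-08) = 396200 rad/s
f₀ = ω₀/(2π) = 63.06 kHz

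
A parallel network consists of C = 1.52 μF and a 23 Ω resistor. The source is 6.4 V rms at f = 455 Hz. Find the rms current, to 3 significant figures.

280 mA

ω = 2πf = 2859 rad/s
X_C = 1/(ωC) = 230 Ω
Parallel: admittances add. Y = 1/R + jωC
Y = (0.0435 + j0.00435) S
|Y| = 0.0437 S → |Z| = 1/|Y| = 22.9 Ω, ∠Z = −∠Y = -5.71°
I = V/|Z| = 6.4/22.9 = 280 mA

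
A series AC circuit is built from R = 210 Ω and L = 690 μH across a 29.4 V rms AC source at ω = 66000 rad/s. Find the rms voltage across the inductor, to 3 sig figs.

X_L = ωL = 45.5 Ω
Z = 210 + j45.5 Ω
|Z| = √(210² + 45.5²) = 215 Ω
I = V/|Z| = 137 mA
V_L = I·|Z_L| = 0.137 × 45.5 = 6.23 V

6.23 V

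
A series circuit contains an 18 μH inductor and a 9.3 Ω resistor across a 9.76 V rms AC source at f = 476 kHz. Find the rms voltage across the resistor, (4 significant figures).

ω = 2πf = 2.991e+06 rad/s
X_L = ωL = 53.83 Ω
Z = 9.300 + j53.83 Ω
|Z| = √(9.300² + 53.83²) = 54.63 Ω
I = V/|Z| = 178.7 mA
V_R = I·|Z_R| = 0.1787 × 9.300 = 1.661 V

1.661 V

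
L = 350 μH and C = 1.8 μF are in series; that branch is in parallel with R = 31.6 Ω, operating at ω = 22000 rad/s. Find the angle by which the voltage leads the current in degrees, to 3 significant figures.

X_L = ωL = 7.70 Ω
X_C = 1/(ωC) = 25.3 Ω
Branch 1: Z₁ = R = 31.6 Ω
Branch 2 (series LC): Z₂ = j(X_L − X_C) = −j17.6 Ω
Parallel: Z = Z₁Z₂/(Z₁+Z₂), |Z| = 15.3 Ω, ∠Z = -60.9°

-60.9°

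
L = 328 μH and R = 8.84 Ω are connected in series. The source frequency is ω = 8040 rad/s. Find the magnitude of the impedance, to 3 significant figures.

9.22 Ω

X_L = ωL = 2.64 Ω
Z = 8.84 + j2.64 Ω
|Z| = √(8.84² + 2.64²) = 9.22 Ω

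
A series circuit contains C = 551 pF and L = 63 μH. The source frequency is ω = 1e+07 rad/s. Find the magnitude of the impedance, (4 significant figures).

448.5 Ω

X_L = ωL = 630.0 Ω
X_C = 1/(ωC) = 181.5 Ω
Net reactance X = X_L − X_C = 448.5 Ω
Z = j448.5 Ω
|Z| = √(0² + 448.5²) = 448.5 Ω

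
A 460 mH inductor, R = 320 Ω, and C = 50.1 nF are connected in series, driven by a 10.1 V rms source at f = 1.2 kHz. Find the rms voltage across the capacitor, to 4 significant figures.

30.34 V

ω = 2πf = 7540 rad/s
X_L = ωL = 3468 Ω
X_C = 1/(ωC) = 2647 Ω
Net reactance X = X_L − X_C = 821.0 Ω
Z = 320.0 + j821.0 Ω
|Z| = √(320.0² + 821.0²) = 881.2 Ω
I = V/|Z| = 11.46 mA
V_C = I·|Z_C| = 0.01146 × 2647 = 30.34 V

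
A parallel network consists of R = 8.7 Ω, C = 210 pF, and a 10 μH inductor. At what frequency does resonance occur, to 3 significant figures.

3.47 MHz

ω₀ = 1/√(LC) = 1/√(1e-05 × 2.1e-10) = 2.182e+07 rad/s
f₀ = ω₀/(2π) = 3.47 MHz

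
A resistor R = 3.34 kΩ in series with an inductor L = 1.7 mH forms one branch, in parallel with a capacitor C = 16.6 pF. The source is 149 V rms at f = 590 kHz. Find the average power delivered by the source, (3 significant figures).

ω = 2πf = 3.707e+06 rad/s
X_L = ωL = 6300 Ω
X_C = 1/(ωC) = 16300 Ω
Branch 1 (R+jX_L): Z₁ = 3340 + j6300 Ω, |Z₁| = 7130 Ω
Branch 2 (−jX_C): Z₂ = −j16300 Ω
Parallel: Z = Z₁Z₂/(Z₁+Z₂), |Z| = 11000 Ω, ∠Z = 43.5°
I = V/|Z| = 13.5 mA
P = VI cos φ = 149 × 0.0135 × cos(43.5°) = 1.46 W

1.46 W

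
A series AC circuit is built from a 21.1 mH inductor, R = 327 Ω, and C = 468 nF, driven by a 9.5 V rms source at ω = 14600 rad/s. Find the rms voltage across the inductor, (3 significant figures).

X_L = ωL = 308 Ω
X_C = 1/(ωC) = 146 Ω
Net reactance X = X_L − X_C = 162 Ω
Z = 327 + j162 Ω
|Z| = √(327² + 162²) = 365 Ω
I = V/|Z| = 26.0 mA
V_L = I·|Z_L| = 0.0260 × 308 = 8.02 V

8.02 V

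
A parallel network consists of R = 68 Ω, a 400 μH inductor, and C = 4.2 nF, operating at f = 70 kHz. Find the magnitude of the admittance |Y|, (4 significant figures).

15.20 mS

ω = 2πf = 439800 rad/s
X_L = ωL = 175.9 Ω
X_C = 1/(ωC) = 541.3 Ω
Parallel: admittances add. Y = 1/R + 1/(jωL) + jωC
Y = (0.01471 − j0.003837) S
|Y| = 0.01520 S → |Z| = 1/|Y| = 65.80 Ω, ∠Z = −∠Y = 14.62°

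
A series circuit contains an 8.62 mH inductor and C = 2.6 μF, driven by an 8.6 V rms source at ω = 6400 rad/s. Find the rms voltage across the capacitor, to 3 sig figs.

105 V

X_L = ωL = 55.2 Ω
X_C = 1/(ωC) = 60.1 Ω
Net reactance X = X_L − X_C = -4.93 Ω
Z = − j4.93 Ω
|Z| = √(0² + 4.93²) = 4.93 Ω
I = V/|Z| = 1.75 A
V_C = I·|Z_C| = 1.75 × 60.1 = 105 V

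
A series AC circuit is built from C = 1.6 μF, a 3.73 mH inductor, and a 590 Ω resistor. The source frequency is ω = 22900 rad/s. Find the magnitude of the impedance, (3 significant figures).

593 Ω

X_L = ωL = 85.4 Ω
X_C = 1/(ωC) = 27.3 Ω
Net reactance X = X_L − X_C = 58.1 Ω
Z = 590 + j58.1 Ω
|Z| = √(590² + 58.1²) = 593 Ω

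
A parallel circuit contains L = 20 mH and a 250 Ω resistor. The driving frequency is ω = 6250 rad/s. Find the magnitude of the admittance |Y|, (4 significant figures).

8.944 mS

X_L = ωL = 125.0 Ω
Parallel: admittances add. Y = 1/R + 1/(jωL)
Y = (0.004000 − j0.008000) S
|Y| = 0.008944 S → |Z| = 1/|Y| = 111.8 Ω, ∠Z = −∠Y = 63.43°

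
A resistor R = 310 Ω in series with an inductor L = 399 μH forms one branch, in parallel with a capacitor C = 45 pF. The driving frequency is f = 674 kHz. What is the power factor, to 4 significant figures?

0.2652

ω = 2πf = 4.235e+06 rad/s
X_L = ωL = 1690 Ω
X_C = 1/(ωC) = 5247 Ω
Branch 1 (R+jX_L): Z₁ = 310.0 + j1690 Ω, |Z₁| = 1718 Ω
Branch 2 (−jX_C): Z₂ = −j5247 Ω
Parallel: Z = Z₁Z₂/(Z₁+Z₂), |Z| = 2524 Ω, ∠Z = 74.62°
cos φ = cos(74.62°) = 0.2652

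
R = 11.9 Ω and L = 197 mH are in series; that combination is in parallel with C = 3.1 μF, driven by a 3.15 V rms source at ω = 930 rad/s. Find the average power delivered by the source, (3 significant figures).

3.50 mW

X_L = ωL = 183 Ω
X_C = 1/(ωC) = 347 Ω
Branch 1 (R+jX_L): Z₁ = 11.9 + j183 Ω, |Z₁| = 184 Ω
Branch 2 (−jX_C): Z₂ = −j347 Ω
Parallel: Z = Z₁Z₂/(Z₁+Z₂), |Z| = 388 Ω, ∠Z = 82.1°
I = V/|Z| = 8.12 mA
P = VI cos φ = 3.15 × 0.00812 × cos(82.1°) = 3.50 mW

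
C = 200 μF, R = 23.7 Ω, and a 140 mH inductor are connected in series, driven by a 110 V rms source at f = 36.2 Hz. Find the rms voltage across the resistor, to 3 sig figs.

ω = 2πf = 227.5 rad/s
X_L = ωL = 31.8 Ω
X_C = 1/(ωC) = 22.0 Ω
Net reactance X = X_L − X_C = 9.86 Ω
Z = 23.7 + j9.86 Ω
|Z| = √(23.7² + 9.86²) = 25.7 Ω
I = V/|Z| = 4.29 A
V_R = I·|Z_R| = 4.29 × 23.7 = 102 V

102 V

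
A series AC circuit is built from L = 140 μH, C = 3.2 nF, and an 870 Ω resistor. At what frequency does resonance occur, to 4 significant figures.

ω₀ = 1/√(LC) = 1/√(0.00014 × 3.2e-09) = 1.494e+06 rad/s
f₀ = ω₀/(2π) = 237.8 kHz

237.8 kHz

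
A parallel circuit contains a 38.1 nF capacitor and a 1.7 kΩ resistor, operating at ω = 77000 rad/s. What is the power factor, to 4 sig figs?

0.1966

X_C = 1/(ωC) = 340.9 Ω
Parallel: admittances add. Y = 1/R + jωC
Y = (0.0005882 + j0.002934) S
|Y| = 0.002992 S → |Z| = 1/|Y| = 334.2 Ω, ∠Z = −∠Y = -78.66°
cos φ = cos(-78.66°) = 0.1966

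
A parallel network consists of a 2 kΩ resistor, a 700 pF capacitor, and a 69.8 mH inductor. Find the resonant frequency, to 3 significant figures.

ω₀ = 1/√(LC) = 1/√(0.0698 × 7e-10) = 143100 rad/s
f₀ = ω₀/(2π) = 22.8 kHz

22.8 kHz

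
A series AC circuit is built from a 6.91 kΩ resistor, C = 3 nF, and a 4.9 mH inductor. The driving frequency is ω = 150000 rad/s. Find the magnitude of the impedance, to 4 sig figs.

7068 Ω

X_L = ωL = 735.0 Ω
X_C = 1/(ωC) = 2222 Ω
Net reactance X = X_L − X_C = -1487 Ω
Z = 6910 − j1487 Ω
|Z| = √(6910² + 1487²) = 7068 Ω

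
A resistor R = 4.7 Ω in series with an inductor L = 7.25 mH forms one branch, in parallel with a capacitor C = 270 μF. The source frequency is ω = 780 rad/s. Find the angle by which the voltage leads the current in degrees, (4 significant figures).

-50.65°

X_L = ωL = 5.655 Ω
X_C = 1/(ωC) = 4.748 Ω
Branch 1 (R+jX_L): Z₁ = 4.700 + j5.655 Ω, |Z₁| = 7.353 Ω
Branch 2 (−jX_C): Z₂ = −j4.748 Ω
Parallel: Z = Z₁Z₂/(Z₁+Z₂), |Z| = 7.294 Ω, ∠Z = -50.65°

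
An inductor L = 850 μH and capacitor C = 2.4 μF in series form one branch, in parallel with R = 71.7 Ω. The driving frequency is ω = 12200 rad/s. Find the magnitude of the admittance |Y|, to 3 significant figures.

44.3 mS

X_L = ωL = 10.4 Ω
X_C = 1/(ωC) = 34.2 Ω
Branch 1: Z₁ = R = 71.7 Ω
Branch 2 (series LC): Z₂ = j(X_L − X_C) = −j23.8 Ω
Parallel: Z = Z₁Z₂/(Z₁+Z₂), |Z| = 22.6 Ω, ∠Z = -71.6°
|Y| = 1/|Z| = 44.3 mS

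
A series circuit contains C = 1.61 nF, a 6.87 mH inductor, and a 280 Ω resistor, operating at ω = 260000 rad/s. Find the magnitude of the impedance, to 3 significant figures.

X_L = ωL = 1790 Ω
X_C = 1/(ωC) = 2390 Ω
Net reactance X = X_L − X_C = -603 Ω
Z = 280 − j603 Ω
|Z| = √(280² + 603²) = 665 Ω

665 Ω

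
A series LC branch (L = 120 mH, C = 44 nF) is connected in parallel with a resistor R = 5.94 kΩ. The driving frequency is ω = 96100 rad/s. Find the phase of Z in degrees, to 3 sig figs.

27.7°

X_L = ωL = 11500 Ω
X_C = 1/(ωC) = 236 Ω
Branch 1: Z₁ = R = 5940 Ω
Branch 2 (series LC): Z₂ = j(X_L − X_C) = j11300 Ω
Parallel: Z = Z₁Z₂/(Z₁+Z₂), |Z| = 5260 Ω, ∠Z = 27.7°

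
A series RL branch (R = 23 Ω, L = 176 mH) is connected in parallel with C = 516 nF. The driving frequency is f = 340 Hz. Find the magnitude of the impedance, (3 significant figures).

643 Ω

ω = 2πf = 2136 rad/s
X_L = ωL = 376 Ω
X_C = 1/(ωC) = 907 Ω
Branch 1 (R+jX_L): Z₁ = 23.0 + j376 Ω, |Z₁| = 377 Ω
Branch 2 (−jX_C): Z₂ = −j907 Ω
Parallel: Z = Z₁Z₂/(Z₁+Z₂), |Z| = 643 Ω, ∠Z = 84.0°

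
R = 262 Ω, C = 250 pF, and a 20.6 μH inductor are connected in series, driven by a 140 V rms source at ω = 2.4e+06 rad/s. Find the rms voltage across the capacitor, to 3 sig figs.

142 V

X_L = ωL = 49.4 Ω
X_C = 1/(ωC) = 1670 Ω
Net reactance X = X_L − X_C = -1620 Ω
Z = 262 − j1620 Ω
|Z| = √(262² + 1620²) = 1640 Ω
I = V/|Z| = 85.5 mA
V_C = I·|Z_C| = 0.0855 × 1670 = 142 V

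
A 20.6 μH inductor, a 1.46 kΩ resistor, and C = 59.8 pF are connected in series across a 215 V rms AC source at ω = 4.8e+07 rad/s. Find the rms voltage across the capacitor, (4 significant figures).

46.98 V

X_L = ωL = 988.8 Ω
X_C = 1/(ωC) = 348.4 Ω
Net reactance X = X_L − X_C = 640.4 Ω
Z = 1460 + j640.4 Ω
|Z| = √(1460² + 640.4²) = 1594 Ω
I = V/|Z| = 134.9 mA
V_C = I·|Z_C| = 0.1349 × 348.4 = 46.98 V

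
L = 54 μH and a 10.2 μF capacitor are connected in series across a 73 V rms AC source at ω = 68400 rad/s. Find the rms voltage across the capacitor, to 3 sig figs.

46.3 V

X_L = ωL = 3.69 Ω
X_C = 1/(ωC) = 1.43 Ω
Net reactance X = X_L − X_C = 2.26 Ω
Z = j2.26 Ω
|Z| = √(0² + 2.26²) = 2.26 Ω
I = V/|Z| = 32.3 A
V_C = I·|Z_C| = 32.3 × 1.43 = 46.3 V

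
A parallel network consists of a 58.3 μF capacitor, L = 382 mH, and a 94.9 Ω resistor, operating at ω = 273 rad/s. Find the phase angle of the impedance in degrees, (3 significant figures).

X_L = ωL = 104 Ω
X_C = 1/(ωC) = 62.8 Ω
Parallel: admittances add. Y = 1/R + 1/(jωL) + jωC
Y = (0.0105 + j0.00633) S
|Y| = 0.0123 S → |Z| = 1/|Y| = 81.4 Ω, ∠Z = −∠Y = -31.0°

-31.0°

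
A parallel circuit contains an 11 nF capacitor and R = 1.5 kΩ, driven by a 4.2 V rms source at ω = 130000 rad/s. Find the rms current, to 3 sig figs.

6.63 mA

X_C = 1/(ωC) = 699 Ω
Parallel: admittances add. Y = 1/R + jωC
Y = (0.000667 + j0.00143) S
|Y| = 0.00158 S → |Z| = 1/|Y| = 634 Ω, ∠Z = −∠Y = -65.0°
I = V/|Z| = 4.2/634 = 6.63 mA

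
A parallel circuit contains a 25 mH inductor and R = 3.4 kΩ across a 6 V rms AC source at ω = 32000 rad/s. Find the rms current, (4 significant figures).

X_L = ωL = 800.0 Ω
Parallel: admittances add. Y = 1/R + 1/(jωL)
Y = (0.0002941 − j0.001250) S
|Y| = 0.001284 S → |Z| = 1/|Y| = 778.7 Ω, ∠Z = −∠Y = 76.76°
I = V/|Z| = 6/778.7 = 7.705 mA

7.705 mA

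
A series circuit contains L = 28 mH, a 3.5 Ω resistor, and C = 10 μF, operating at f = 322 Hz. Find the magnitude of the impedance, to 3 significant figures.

8.03 Ω

ω = 2πf = 2023 rad/s
X_L = ωL = 56.6 Ω
X_C = 1/(ωC) = 49.4 Ω
Net reactance X = X_L − X_C = 7.22 Ω
Z = 3.50 + j7.22 Ω
|Z| = √(3.50² + 7.22²) = 8.03 Ω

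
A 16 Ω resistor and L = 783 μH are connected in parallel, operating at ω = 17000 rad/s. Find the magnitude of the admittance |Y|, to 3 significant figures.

X_L = ωL = 13.3 Ω
Parallel: admittances add. Y = 1/R + 1/(jωL)
Y = (0.0625 − j0.0751) S
|Y| = 0.0977 S → |Z| = 1/|Y| = 10.2 Ω, ∠Z = −∠Y = 50.2°

97.7 mS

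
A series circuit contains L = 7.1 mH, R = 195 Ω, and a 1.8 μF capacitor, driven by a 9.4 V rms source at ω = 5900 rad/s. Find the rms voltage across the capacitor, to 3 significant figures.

X_L = ωL = 41.9 Ω
X_C = 1/(ωC) = 94.2 Ω
Net reactance X = X_L − X_C = -52.3 Ω
Z = 195 − j52.3 Ω
|Z| = √(195² + 52.3²) = 202 Ω
I = V/|Z| = 46.6 mA
V_C = I·|Z_C| = 0.0466 × 94.2 = 4.38 V

4.38 V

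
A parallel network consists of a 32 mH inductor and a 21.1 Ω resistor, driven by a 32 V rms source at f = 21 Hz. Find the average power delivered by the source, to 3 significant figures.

48.5 W

ω = 2πf = 131.9 rad/s
X_L = ωL = 4.22 Ω
Parallel: admittances add. Y = 1/R + 1/(jωL)
Y = (0.0474 − j0.237) S
|Y| = 0.242 S → |Z| = 1/|Y| = 4.14 Ω, ∠Z = −∠Y = 78.7°
I = V/|Z| = 7.73 A
P = VI cos φ = 32 × 7.73 × cos(78.7°) = 48.5 W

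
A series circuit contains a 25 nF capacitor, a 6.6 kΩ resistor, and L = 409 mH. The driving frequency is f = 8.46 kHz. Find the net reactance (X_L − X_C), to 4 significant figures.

20990 Ω

ω = 2πf = 53160 rad/s
X_L = ωL = 21740 Ω
X_C = 1/(ωC) = 752.5 Ω
X = 21740 − 752.5 = 20990 Ω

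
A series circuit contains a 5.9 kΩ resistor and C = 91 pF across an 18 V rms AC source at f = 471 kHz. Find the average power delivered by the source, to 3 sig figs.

39.3 mW

ω = 2πf = 2.959e+06 rad/s
X_C = 1/(ωC) = 3710 Ω
Z = 5900 − j3710 Ω
|Z| = √(5900² + 3710²) = 6970 Ω
∠Z = arctan(-3710/5900) = -32.2°
I = V/|Z| = 2.58 mA
P = VI cos φ = 18 × 0.00258 × cos(-32.2°) = 39.3 mW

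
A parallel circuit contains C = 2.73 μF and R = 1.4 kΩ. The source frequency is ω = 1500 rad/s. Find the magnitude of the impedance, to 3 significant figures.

241 Ω

X_C = 1/(ωC) = 244 Ω
Parallel: admittances add. Y = 1/R + jωC
Y = (0.000714 + j0.00410) S
|Y| = 0.00416 S → |Z| = 1/|Y| = 241 Ω, ∠Z = −∠Y = -80.1°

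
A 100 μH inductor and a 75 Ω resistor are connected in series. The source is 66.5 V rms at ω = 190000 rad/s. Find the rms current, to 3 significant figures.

860 mA

X_L = ωL = 19.0 Ω
Z = 75.0 + j19.0 Ω
|Z| = √(75.0² + 19.0²) = 77.4 Ω
I = V/|Z| = 66.5/77.4 = 860 mA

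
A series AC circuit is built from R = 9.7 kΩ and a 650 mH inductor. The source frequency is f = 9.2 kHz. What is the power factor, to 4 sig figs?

ω = 2πf = 57810 rad/s
X_L = ωL = 37570 Ω
Z = 9700 + j37570 Ω
|Z| = √(9700² + 37570²) = 38810 Ω
∠Z = arctan(37570/9700) = 75.52°
cos φ = cos(75.52°) = 0.2500

0.2500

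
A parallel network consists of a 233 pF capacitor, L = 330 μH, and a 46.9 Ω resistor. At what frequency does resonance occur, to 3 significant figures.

ω₀ = 1/√(LC) = 1/√(0.00033 × 2.33e-10) = 3.606e+06 rad/s
f₀ = ω₀/(2π) = 574 kHz

574 kHz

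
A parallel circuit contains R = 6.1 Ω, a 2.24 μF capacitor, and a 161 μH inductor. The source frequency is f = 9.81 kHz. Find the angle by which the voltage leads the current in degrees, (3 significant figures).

-12.8°

ω = 2πf = 61640 rad/s
X_L = ωL = 9.92 Ω
X_C = 1/(ωC) = 7.24 Ω
Parallel: admittances add. Y = 1/R + 1/(jωL) + jωC
Y = (0.164 + j0.0373) S
|Y| = 0.168 S → |Z| = 1/|Y| = 5.95 Ω, ∠Z = −∠Y = -12.8°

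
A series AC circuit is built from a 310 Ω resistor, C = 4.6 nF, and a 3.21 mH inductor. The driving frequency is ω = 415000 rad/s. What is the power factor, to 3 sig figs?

X_L = ωL = 1330 Ω
X_C = 1/(ωC) = 524 Ω
Net reactance X = X_L − X_C = 808 Ω
Z = 310 + j808 Ω
|Z| = √(310² + 808²) = 866 Ω
∠Z = arctan(808/310) = 69.0°
cos φ = cos(69.0°) = 0.358

0.358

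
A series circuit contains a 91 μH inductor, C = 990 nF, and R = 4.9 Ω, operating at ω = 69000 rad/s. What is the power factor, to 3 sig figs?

X_L = ωL = 6.28 Ω
X_C = 1/(ωC) = 14.6 Ω
Net reactance X = X_L − X_C = -8.36 Ω
Z = 4.90 − j8.36 Ω
|Z| = √(4.90² + 8.36²) = 9.69 Ω
∠Z = arctan(-8.36/4.90) = -59.6°
cos φ = cos(-59.6°) = 0.506

0.506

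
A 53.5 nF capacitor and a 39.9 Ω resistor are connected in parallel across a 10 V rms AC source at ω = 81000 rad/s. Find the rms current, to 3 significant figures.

X_C = 1/(ωC) = 231 Ω
Parallel: admittances add. Y = 1/R + jωC
Y = (0.0251 + j0.00433) S
|Y| = 0.0254 S → |Z| = 1/|Y| = 39.3 Ω, ∠Z = −∠Y = -9.81°
I = V/|Z| = 10/39.3 = 254 mA

254 mA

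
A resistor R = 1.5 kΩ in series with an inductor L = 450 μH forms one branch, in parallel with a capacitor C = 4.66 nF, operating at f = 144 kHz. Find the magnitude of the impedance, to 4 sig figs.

ω = 2πf = 904800 rad/s
X_L = ωL = 407.2 Ω
X_C = 1/(ωC) = 237.2 Ω
Branch 1 (R+jX_L): Z₁ = 1500 + j407.2 Ω, |Z₁| = 1554 Ω
Branch 2 (−jX_C): Z₂ = −j237.2 Ω
Parallel: Z = Z₁Z₂/(Z₁+Z₂), |Z| = 244.2 Ω, ∠Z = -81.28°

244.2 Ω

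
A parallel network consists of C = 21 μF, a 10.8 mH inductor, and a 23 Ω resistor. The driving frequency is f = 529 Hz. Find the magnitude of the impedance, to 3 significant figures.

ω = 2πf = 3324 rad/s
X_L = ωL = 35.9 Ω
X_C = 1/(ωC) = 14.3 Ω
Parallel: admittances add. Y = 1/R + 1/(jωL) + jωC
Y = (0.0435 + j0.0419) S
|Y| = 0.0604 S → |Z| = 1/|Y| = 16.6 Ω, ∠Z = −∠Y = -44.0°

16.6 Ω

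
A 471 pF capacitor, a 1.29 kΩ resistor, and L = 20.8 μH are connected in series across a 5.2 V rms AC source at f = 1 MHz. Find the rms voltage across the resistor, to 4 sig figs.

ω = 2πf = 6.283e+06 rad/s
X_L = ωL = 130.7 Ω
X_C = 1/(ωC) = 337.9 Ω
Net reactance X = X_L − X_C = -207.2 Ω
Z = 1290 − j207.2 Ω
|Z| = √(1290² + 207.2²) = 1307 Ω
I = V/|Z| = 3.980 mA
V_R = I·|Z_R| = 0.003980 × 1290 = 5.134 V

5.134 V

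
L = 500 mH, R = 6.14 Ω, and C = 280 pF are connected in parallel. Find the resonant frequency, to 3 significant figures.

ω₀ = 1/√(LC) = 1/√(0.5 × 2.8e-10) = 84520 rad/s
f₀ = ω₀/(2π) = 13.5 kHz

13.5 kHz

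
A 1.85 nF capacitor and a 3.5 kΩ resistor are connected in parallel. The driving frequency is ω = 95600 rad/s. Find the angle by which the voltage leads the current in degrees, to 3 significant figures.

X_C = 1/(ωC) = 5650 Ω
Parallel: admittances add. Y = 1/R + jωC
Y = (0.000286 + j0.000177) S
|Y| = 0.000336 S → |Z| = 1/|Y| = 2980 Ω, ∠Z = −∠Y = -31.8°

-31.8°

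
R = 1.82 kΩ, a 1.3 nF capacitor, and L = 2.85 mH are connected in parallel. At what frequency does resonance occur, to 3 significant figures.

82.7 kHz

ω₀ = 1/√(LC) = 1/√(0.00285 × 1.3e-09) = 519500 rad/s
f₀ = ω₀/(2π) = 82.7 kHz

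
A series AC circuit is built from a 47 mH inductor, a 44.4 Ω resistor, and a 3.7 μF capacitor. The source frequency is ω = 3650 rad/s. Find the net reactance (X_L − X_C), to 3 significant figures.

X_L = ωL = 172 Ω
X_C = 1/(ωC) = 74.0 Ω
X = 172 − 74.0 = 97.5 Ω

97.5 Ω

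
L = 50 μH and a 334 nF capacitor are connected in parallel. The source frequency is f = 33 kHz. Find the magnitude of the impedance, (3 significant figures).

ω = 2πf = 207300 rad/s
X_L = ωL = 10.4 Ω
X_C = 1/(ωC) = 14.4 Ω
Parallel: admittances add. Y = 1/(jωL) + jωC
Y = (0 − j0.0272) S
|Y| = 0.0272 S → |Z| = 1/|Y| = 36.8 Ω, ∠Z = −∠Y = 90.0°

36.8 Ω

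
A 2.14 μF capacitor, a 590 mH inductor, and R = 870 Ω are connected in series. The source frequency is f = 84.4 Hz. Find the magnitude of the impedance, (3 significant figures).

1040 Ω

ω = 2πf = 530.3 rad/s
X_L = ωL = 313 Ω
X_C = 1/(ωC) = 881 Ω
Net reactance X = X_L − X_C = -568 Ω
Z = 870 − j568 Ω
|Z| = √(870² + 568²) = 1040 Ω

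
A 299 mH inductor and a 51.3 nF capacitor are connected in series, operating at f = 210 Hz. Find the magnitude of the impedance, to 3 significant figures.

ω = 2πf = 1319 rad/s
X_L = ωL = 395 Ω
X_C = 1/(ωC) = 14800 Ω
Net reactance X = X_L − X_C = -14400 Ω
Z = − j14400 Ω
|Z| = √(0² + 14400²) = 14400 Ω

14400 Ω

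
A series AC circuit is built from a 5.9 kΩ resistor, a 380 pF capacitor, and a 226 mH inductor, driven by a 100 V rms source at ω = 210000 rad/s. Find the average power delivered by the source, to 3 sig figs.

X_L = ωL = 47500 Ω
X_C = 1/(ωC) = 12500 Ω
Net reactance X = X_L − X_C = 34900 Ω
Z = 5900 + j34900 Ω
|Z| = √(5900² + 34900²) = 35400 Ω
∠Z = arctan(34900/5900) = 80.4°
I = V/|Z| = 2.82 mA
P = VI cos φ = 100 × 0.00282 × cos(80.4°) = 47.0 mW

47.0 mW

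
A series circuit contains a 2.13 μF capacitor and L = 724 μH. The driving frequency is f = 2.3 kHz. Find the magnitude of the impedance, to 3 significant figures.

ω = 2πf = 14450 rad/s
X_L = ωL = 10.5 Ω
X_C = 1/(ωC) = 32.5 Ω
Net reactance X = X_L − X_C = -22.0 Ω
Z = − j22.0 Ω
|Z| = √(0² + 22.0²) = 22.0 Ω

22.0 Ω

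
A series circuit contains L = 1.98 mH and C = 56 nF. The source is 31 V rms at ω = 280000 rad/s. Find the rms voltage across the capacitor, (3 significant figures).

X_L = ωL = 554 Ω
X_C = 1/(ωC) = 63.8 Ω
Net reactance X = X_L − X_C = 491 Ω
Z = j491 Ω
|Z| = √(0² + 491²) = 491 Ω
I = V/|Z| = 63.2 mA
V_C = I·|Z_C| = 0.0632 × 63.8 = 4.03 V

4.03 V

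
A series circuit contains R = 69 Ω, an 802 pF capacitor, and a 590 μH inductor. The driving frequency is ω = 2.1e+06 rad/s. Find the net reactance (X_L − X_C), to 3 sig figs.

645 Ω

X_L = ωL = 1240 Ω
X_C = 1/(ωC) = 594 Ω
X = 1240 − 594 = 645 Ω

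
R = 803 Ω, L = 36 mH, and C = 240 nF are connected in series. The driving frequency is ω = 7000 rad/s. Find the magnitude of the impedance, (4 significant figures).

X_L = ωL = 252.0 Ω
X_C = 1/(ωC) = 595.2 Ω
Net reactance X = X_L − X_C = -343.2 Ω
Z = 803.0 − j343.2 Ω
|Z| = √(803.0² + 343.2²) = 873.3 Ω

873.3 Ω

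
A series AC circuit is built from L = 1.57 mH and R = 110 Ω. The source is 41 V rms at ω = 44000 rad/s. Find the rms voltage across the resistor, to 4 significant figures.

34.72 V

X_L = ωL = 69.08 Ω
Z = 110.0 + j69.08 Ω
|Z| = √(110.0² + 69.08²) = 129.9 Ω
I = V/|Z| = 315.6 mA
V_R = I·|Z_R| = 0.3156 × 110.0 = 34.72 V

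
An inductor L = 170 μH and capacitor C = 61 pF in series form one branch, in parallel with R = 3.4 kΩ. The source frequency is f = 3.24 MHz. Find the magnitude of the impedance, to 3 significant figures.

ω = 2πf = 2.036e+07 rad/s
X_L = ωL = 3460 Ω
X_C = 1/(ωC) = 805 Ω
Branch 1: Z₁ = R = 3400 Ω
Branch 2 (series LC): Z₂ = j(X_L − X_C) = j2660 Ω
Parallel: Z = Z₁Z₂/(Z₁+Z₂), |Z| = 2090 Ω, ∠Z = 52.0°

2090 Ω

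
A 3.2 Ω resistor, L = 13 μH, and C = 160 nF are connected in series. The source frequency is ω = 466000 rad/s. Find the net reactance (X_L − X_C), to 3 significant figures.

-7.35 Ω

X_L = ωL = 6.06 Ω
X_C = 1/(ωC) = 13.4 Ω
X = 6.06 − 13.4 = -7.35 Ω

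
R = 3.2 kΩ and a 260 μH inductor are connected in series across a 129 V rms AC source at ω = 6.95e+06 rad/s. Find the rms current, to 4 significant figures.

35.10 mA

X_L = ωL = 1807 Ω
Z = 3200 + j1807 Ω
|Z| = √(3200² + 1807²) = 3675 Ω
I = V/|Z| = 129/3675 = 35.10 mA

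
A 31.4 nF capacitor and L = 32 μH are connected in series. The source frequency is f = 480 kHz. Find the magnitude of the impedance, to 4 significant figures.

ω = 2πf = 3.016e+06 rad/s
X_L = ωL = 96.51 Ω
X_C = 1/(ωC) = 10.56 Ω
Net reactance X = X_L − X_C = 85.95 Ω
Z = j85.95 Ω
|Z| = √(0² + 85.95²) = 85.95 Ω

85.95 Ω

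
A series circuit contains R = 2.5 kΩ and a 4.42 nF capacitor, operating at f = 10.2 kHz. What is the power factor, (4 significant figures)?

ω = 2πf = 64090 rad/s
X_C = 1/(ωC) = 3530 Ω
Z = 2500 − j3530 Ω
|Z| = √(2500² + 3530²) = 4326 Ω
∠Z = arctan(-3530/2500) = -54.69°
cos φ = cos(-54.69°) = 0.5779

0.5779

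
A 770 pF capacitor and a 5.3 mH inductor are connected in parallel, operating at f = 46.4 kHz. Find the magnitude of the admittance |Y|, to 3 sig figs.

ω = 2πf = 291500 rad/s
X_L = ωL = 1550 Ω
X_C = 1/(ωC) = 4450 Ω
Parallel: admittances add. Y = 1/(jωL) + jωC
Y = (0 − j0.000423) S
|Y| = 0.000423 S → |Z| = 1/|Y| = 2370 Ω, ∠Z = −∠Y = 90.0°

423 μS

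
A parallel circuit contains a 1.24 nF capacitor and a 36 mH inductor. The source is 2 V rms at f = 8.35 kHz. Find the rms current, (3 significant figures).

ω = 2πf = 52460 rad/s
X_L = ωL = 1890 Ω
X_C = 1/(ωC) = 15400 Ω
Parallel: admittances add. Y = 1/(jωL) + jωC
Y = (0 − j0.000464) S
|Y| = 0.000464 S → |Z| = 1/|Y| = 2150 Ω, ∠Z = −∠Y = 90.0°
I = V/|Z| = 2/2150 = 929 μA

929 μA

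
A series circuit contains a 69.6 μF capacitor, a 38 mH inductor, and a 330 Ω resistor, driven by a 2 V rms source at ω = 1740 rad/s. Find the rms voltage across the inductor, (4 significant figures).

0.3947 V

X_L = ωL = 66.12 Ω
X_C = 1/(ωC) = 8.257 Ω
Net reactance X = X_L − X_C = 57.86 Ω
Z = 330.0 + j57.86 Ω
|Z| = √(330.0² + 57.86²) = 335.0 Ω
I = V/|Z| = 5.970 mA
V_L = I·|Z_L| = 0.005970 × 66.12 = 0.3947 V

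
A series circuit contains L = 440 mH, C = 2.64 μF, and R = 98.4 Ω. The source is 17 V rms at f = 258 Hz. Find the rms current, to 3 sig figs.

ω = 2πf = 1621 rad/s
X_L = ωL = 713 Ω
X_C = 1/(ωC) = 234 Ω
Net reactance X = X_L − X_C = 480 Ω
Z = 98.4 + j480 Ω
|Z| = √(98.4² + 480²) = 490 Ω
I = V/|Z| = 17/490 = 34.7 mA

34.7 mA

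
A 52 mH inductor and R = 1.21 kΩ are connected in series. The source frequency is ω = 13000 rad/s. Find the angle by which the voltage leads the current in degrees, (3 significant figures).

X_L = ωL = 676 Ω
Z = 1210 + j676 Ω
|Z| = √(1210² + 676²) = 1390 Ω
∠Z = arctan(676/1210) = 29.2°

29.2°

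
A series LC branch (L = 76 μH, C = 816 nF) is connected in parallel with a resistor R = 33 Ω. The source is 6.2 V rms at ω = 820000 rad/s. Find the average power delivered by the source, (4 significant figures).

1.165 W

X_L = ωL = 62.32 Ω
X_C = 1/(ωC) = 1.495 Ω
Branch 1: Z₁ = R = 33.00 Ω
Branch 2 (series LC): Z₂ = j(X_L − X_C) = j60.83 Ω
Parallel: Z = Z₁Z₂/(Z₁+Z₂), |Z| = 29.01 Ω, ∠Z = 28.48°
I = V/|Z| = 213.7 mA
P = VI cos φ = 6.2 × 0.2137 × cos(28.48°) = 1.165 W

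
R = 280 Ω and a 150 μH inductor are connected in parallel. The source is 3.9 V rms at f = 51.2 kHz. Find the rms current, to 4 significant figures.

ω = 2πf = 321700 rad/s
X_L = ωL = 48.25 Ω
Parallel: admittances add. Y = 1/R + 1/(jωL)
Y = (0.003571 − j0.02072) S
|Y| = 0.02103 S → |Z| = 1/|Y| = 47.55 Ω, ∠Z = −∠Y = 80.22°
I = V/|Z| = 3.9/47.55 = 82.01 mA

82.01 mA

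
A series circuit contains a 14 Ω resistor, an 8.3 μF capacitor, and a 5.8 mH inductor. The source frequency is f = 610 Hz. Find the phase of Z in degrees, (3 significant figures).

-33.3°

ω = 2πf = 3833 rad/s
X_L = ωL = 22.2 Ω
X_C = 1/(ωC) = 31.4 Ω
Net reactance X = X_L − X_C = -9.20 Ω
Z = 14.0 − j9.20 Ω
|Z| = √(14.0² + 9.20²) = 16.8 Ω
∠Z = arctan(-9.20/14.0) = -33.3°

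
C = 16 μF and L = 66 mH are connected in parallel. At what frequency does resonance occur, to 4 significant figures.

ω₀ = 1/√(LC) = 1/√(0.066 × 1.6e-05) = 973.1 rad/s
f₀ = ω₀/(2π) = 154.9 Hz

154.9 Hz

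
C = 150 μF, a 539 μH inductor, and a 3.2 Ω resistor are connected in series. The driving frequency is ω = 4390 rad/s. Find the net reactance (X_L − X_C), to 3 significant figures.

0.848 Ω

X_L = ωL = 2.37 Ω
X_C = 1/(ωC) = 1.52 Ω
X = 2.37 − 1.52 = 0.848 Ω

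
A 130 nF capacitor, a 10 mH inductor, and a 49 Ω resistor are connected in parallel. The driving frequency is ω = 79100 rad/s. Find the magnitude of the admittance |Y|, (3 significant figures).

22.3 mS

X_L = ωL = 791 Ω
X_C = 1/(ωC) = 97.2 Ω
Parallel: admittances add. Y = 1/R + 1/(jωL) + jωC
Y = (0.0204 + j0.00902) S
|Y| = 0.0223 S → |Z| = 1/|Y| = 44.8 Ω, ∠Z = −∠Y = -23.8°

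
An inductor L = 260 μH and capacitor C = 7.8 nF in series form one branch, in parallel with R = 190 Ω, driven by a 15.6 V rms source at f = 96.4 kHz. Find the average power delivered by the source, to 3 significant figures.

1.28 W

ω = 2πf = 605700 rad/s
X_L = ωL = 157 Ω
X_C = 1/(ωC) = 212 Ω
Branch 1: Z₁ = R = 190 Ω
Branch 2 (series LC): Z₂ = j(X_L − X_C) = −j54.2 Ω
Parallel: Z = Z₁Z₂/(Z₁+Z₂), |Z| = 52.1 Ω, ∠Z = -74.1°
I = V/|Z| = 299 mA
P = VI cos φ = 15.6 × 0.299 × cos(-74.1°) = 1.28 W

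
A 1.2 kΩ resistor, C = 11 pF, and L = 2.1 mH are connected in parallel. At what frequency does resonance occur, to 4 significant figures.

ω₀ = 1/√(LC) = 1/√(0.0021 × 1.1e-11) = 6.58e+06 rad/s
f₀ = ω₀/(2π) = 1.047 MHz

1.047 MHz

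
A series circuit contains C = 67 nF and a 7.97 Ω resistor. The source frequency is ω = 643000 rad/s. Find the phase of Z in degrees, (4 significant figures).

-71.05°

X_C = 1/(ωC) = 23.21 Ω
Z = 7.970 − j23.21 Ω
|Z| = √(7.970² + 23.21²) = 24.54 Ω
∠Z = arctan(-23.21/7.970) = -71.05°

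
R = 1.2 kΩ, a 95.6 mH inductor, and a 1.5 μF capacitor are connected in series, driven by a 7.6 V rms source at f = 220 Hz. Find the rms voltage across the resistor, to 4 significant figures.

ω = 2πf = 1382 rad/s
X_L = ωL = 132.1 Ω
X_C = 1/(ωC) = 482.3 Ω
Net reactance X = X_L − X_C = -350.1 Ω
Z = 1200 − j350.1 Ω
|Z| = √(1200² + 350.1²) = 1250 Ω
I = V/|Z| = 6.080 mA
V_R = I·|Z_R| = 0.006080 × 1200 = 7.296 V

7.296 V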